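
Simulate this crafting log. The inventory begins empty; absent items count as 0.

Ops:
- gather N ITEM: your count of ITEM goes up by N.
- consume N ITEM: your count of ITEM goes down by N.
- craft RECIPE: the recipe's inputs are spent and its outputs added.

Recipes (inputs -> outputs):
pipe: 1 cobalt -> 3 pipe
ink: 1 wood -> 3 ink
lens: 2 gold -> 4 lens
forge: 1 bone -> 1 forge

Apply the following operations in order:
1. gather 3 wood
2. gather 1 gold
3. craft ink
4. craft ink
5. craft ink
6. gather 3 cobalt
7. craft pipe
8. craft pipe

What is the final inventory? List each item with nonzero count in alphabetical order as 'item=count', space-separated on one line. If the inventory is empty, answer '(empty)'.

Answer: cobalt=1 gold=1 ink=9 pipe=6

Derivation:
After 1 (gather 3 wood): wood=3
After 2 (gather 1 gold): gold=1 wood=3
After 3 (craft ink): gold=1 ink=3 wood=2
After 4 (craft ink): gold=1 ink=6 wood=1
After 5 (craft ink): gold=1 ink=9
After 6 (gather 3 cobalt): cobalt=3 gold=1 ink=9
After 7 (craft pipe): cobalt=2 gold=1 ink=9 pipe=3
After 8 (craft pipe): cobalt=1 gold=1 ink=9 pipe=6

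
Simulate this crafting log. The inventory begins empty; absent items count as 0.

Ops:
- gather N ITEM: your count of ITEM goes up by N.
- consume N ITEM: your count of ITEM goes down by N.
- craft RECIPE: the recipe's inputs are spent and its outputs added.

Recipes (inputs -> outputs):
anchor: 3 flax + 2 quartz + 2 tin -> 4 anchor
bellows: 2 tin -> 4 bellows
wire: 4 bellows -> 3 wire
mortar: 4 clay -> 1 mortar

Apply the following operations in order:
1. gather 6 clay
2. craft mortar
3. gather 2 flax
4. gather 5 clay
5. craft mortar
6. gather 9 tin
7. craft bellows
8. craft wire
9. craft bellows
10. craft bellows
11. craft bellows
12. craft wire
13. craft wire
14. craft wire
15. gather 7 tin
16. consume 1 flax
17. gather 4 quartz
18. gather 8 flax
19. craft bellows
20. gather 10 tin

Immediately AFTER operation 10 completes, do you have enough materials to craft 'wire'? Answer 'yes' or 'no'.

After 1 (gather 6 clay): clay=6
After 2 (craft mortar): clay=2 mortar=1
After 3 (gather 2 flax): clay=2 flax=2 mortar=1
After 4 (gather 5 clay): clay=7 flax=2 mortar=1
After 5 (craft mortar): clay=3 flax=2 mortar=2
After 6 (gather 9 tin): clay=3 flax=2 mortar=2 tin=9
After 7 (craft bellows): bellows=4 clay=3 flax=2 mortar=2 tin=7
After 8 (craft wire): clay=3 flax=2 mortar=2 tin=7 wire=3
After 9 (craft bellows): bellows=4 clay=3 flax=2 mortar=2 tin=5 wire=3
After 10 (craft bellows): bellows=8 clay=3 flax=2 mortar=2 tin=3 wire=3

Answer: yes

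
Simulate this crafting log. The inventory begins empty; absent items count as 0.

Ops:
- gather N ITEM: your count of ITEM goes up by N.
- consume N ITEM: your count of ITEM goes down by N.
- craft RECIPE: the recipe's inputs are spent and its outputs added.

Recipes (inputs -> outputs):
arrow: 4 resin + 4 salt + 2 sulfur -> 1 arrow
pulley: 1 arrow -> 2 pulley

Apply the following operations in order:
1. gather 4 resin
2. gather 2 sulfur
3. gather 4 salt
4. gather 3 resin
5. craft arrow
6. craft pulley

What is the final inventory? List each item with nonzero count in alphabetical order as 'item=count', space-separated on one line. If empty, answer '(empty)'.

After 1 (gather 4 resin): resin=4
After 2 (gather 2 sulfur): resin=4 sulfur=2
After 3 (gather 4 salt): resin=4 salt=4 sulfur=2
After 4 (gather 3 resin): resin=7 salt=4 sulfur=2
After 5 (craft arrow): arrow=1 resin=3
After 6 (craft pulley): pulley=2 resin=3

Answer: pulley=2 resin=3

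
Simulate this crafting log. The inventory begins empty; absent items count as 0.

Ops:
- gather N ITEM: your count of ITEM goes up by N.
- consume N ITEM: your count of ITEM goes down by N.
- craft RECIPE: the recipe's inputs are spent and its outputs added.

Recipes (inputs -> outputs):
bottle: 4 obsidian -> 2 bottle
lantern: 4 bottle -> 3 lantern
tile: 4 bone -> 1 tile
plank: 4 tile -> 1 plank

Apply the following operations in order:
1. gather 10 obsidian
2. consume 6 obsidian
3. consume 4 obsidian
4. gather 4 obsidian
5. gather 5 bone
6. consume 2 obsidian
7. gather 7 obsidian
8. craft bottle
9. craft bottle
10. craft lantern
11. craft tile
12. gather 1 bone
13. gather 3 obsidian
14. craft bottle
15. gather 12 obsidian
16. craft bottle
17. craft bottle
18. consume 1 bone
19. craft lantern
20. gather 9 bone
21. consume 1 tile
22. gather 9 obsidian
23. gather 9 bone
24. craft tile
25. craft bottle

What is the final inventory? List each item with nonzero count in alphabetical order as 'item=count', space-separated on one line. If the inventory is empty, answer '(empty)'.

Answer: bone=15 bottle=4 lantern=6 obsidian=9 tile=1

Derivation:
After 1 (gather 10 obsidian): obsidian=10
After 2 (consume 6 obsidian): obsidian=4
After 3 (consume 4 obsidian): (empty)
After 4 (gather 4 obsidian): obsidian=4
After 5 (gather 5 bone): bone=5 obsidian=4
After 6 (consume 2 obsidian): bone=5 obsidian=2
After 7 (gather 7 obsidian): bone=5 obsidian=9
After 8 (craft bottle): bone=5 bottle=2 obsidian=5
After 9 (craft bottle): bone=5 bottle=4 obsidian=1
After 10 (craft lantern): bone=5 lantern=3 obsidian=1
After 11 (craft tile): bone=1 lantern=3 obsidian=1 tile=1
After 12 (gather 1 bone): bone=2 lantern=3 obsidian=1 tile=1
After 13 (gather 3 obsidian): bone=2 lantern=3 obsidian=4 tile=1
After 14 (craft bottle): bone=2 bottle=2 lantern=3 tile=1
After 15 (gather 12 obsidian): bone=2 bottle=2 lantern=3 obsidian=12 tile=1
After 16 (craft bottle): bone=2 bottle=4 lantern=3 obsidian=8 tile=1
After 17 (craft bottle): bone=2 bottle=6 lantern=3 obsidian=4 tile=1
After 18 (consume 1 bone): bone=1 bottle=6 lantern=3 obsidian=4 tile=1
After 19 (craft lantern): bone=1 bottle=2 lantern=6 obsidian=4 tile=1
After 20 (gather 9 bone): bone=10 bottle=2 lantern=6 obsidian=4 tile=1
After 21 (consume 1 tile): bone=10 bottle=2 lantern=6 obsidian=4
After 22 (gather 9 obsidian): bone=10 bottle=2 lantern=6 obsidian=13
After 23 (gather 9 bone): bone=19 bottle=2 lantern=6 obsidian=13
After 24 (craft tile): bone=15 bottle=2 lantern=6 obsidian=13 tile=1
After 25 (craft bottle): bone=15 bottle=4 lantern=6 obsidian=9 tile=1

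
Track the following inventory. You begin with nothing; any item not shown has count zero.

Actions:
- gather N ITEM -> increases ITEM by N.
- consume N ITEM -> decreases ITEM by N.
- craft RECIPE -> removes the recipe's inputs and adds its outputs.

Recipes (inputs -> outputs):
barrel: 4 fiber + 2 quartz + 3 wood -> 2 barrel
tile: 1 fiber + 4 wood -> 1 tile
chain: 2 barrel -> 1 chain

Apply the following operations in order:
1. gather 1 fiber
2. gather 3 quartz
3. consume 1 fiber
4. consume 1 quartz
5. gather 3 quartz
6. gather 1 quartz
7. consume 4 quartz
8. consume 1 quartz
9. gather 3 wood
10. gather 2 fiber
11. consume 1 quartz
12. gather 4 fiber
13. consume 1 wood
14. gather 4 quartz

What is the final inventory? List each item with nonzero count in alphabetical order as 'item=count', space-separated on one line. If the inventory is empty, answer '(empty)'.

After 1 (gather 1 fiber): fiber=1
After 2 (gather 3 quartz): fiber=1 quartz=3
After 3 (consume 1 fiber): quartz=3
After 4 (consume 1 quartz): quartz=2
After 5 (gather 3 quartz): quartz=5
After 6 (gather 1 quartz): quartz=6
After 7 (consume 4 quartz): quartz=2
After 8 (consume 1 quartz): quartz=1
After 9 (gather 3 wood): quartz=1 wood=3
After 10 (gather 2 fiber): fiber=2 quartz=1 wood=3
After 11 (consume 1 quartz): fiber=2 wood=3
After 12 (gather 4 fiber): fiber=6 wood=3
After 13 (consume 1 wood): fiber=6 wood=2
After 14 (gather 4 quartz): fiber=6 quartz=4 wood=2

Answer: fiber=6 quartz=4 wood=2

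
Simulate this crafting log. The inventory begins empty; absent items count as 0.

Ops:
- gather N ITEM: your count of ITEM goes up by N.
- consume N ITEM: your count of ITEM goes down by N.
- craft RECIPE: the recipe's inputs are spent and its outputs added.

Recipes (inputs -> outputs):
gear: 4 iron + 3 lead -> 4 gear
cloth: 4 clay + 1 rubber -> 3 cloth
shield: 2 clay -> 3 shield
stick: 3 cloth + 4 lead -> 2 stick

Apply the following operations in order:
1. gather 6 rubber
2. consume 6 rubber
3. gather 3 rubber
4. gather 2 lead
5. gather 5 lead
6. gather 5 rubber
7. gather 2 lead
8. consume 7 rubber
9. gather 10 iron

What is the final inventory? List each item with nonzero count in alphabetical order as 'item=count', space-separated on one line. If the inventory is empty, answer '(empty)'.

Answer: iron=10 lead=9 rubber=1

Derivation:
After 1 (gather 6 rubber): rubber=6
After 2 (consume 6 rubber): (empty)
After 3 (gather 3 rubber): rubber=3
After 4 (gather 2 lead): lead=2 rubber=3
After 5 (gather 5 lead): lead=7 rubber=3
After 6 (gather 5 rubber): lead=7 rubber=8
After 7 (gather 2 lead): lead=9 rubber=8
After 8 (consume 7 rubber): lead=9 rubber=1
After 9 (gather 10 iron): iron=10 lead=9 rubber=1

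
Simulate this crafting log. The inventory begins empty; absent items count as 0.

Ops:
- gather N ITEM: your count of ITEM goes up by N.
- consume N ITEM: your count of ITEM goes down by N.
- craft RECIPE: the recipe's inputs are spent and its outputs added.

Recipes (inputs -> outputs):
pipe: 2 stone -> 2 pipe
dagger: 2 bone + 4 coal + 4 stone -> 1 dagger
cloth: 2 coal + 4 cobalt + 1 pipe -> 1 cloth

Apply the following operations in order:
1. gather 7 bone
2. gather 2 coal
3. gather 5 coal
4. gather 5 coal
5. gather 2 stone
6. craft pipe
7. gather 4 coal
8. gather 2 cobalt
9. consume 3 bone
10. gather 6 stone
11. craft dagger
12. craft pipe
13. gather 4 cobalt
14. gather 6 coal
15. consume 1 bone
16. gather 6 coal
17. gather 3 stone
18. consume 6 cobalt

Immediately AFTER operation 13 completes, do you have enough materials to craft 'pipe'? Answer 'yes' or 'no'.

After 1 (gather 7 bone): bone=7
After 2 (gather 2 coal): bone=7 coal=2
After 3 (gather 5 coal): bone=7 coal=7
After 4 (gather 5 coal): bone=7 coal=12
After 5 (gather 2 stone): bone=7 coal=12 stone=2
After 6 (craft pipe): bone=7 coal=12 pipe=2
After 7 (gather 4 coal): bone=7 coal=16 pipe=2
After 8 (gather 2 cobalt): bone=7 coal=16 cobalt=2 pipe=2
After 9 (consume 3 bone): bone=4 coal=16 cobalt=2 pipe=2
After 10 (gather 6 stone): bone=4 coal=16 cobalt=2 pipe=2 stone=6
After 11 (craft dagger): bone=2 coal=12 cobalt=2 dagger=1 pipe=2 stone=2
After 12 (craft pipe): bone=2 coal=12 cobalt=2 dagger=1 pipe=4
After 13 (gather 4 cobalt): bone=2 coal=12 cobalt=6 dagger=1 pipe=4

Answer: no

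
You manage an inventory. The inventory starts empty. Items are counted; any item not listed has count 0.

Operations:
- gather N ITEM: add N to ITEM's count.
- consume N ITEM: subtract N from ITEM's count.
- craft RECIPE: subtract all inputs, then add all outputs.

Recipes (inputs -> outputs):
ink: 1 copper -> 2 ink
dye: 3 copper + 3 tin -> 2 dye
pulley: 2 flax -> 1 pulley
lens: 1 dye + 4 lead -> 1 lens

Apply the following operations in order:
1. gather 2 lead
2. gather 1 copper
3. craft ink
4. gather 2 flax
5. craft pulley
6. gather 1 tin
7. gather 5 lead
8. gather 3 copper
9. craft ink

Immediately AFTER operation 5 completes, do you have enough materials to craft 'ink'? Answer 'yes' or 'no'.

After 1 (gather 2 lead): lead=2
After 2 (gather 1 copper): copper=1 lead=2
After 3 (craft ink): ink=2 lead=2
After 4 (gather 2 flax): flax=2 ink=2 lead=2
After 5 (craft pulley): ink=2 lead=2 pulley=1

Answer: no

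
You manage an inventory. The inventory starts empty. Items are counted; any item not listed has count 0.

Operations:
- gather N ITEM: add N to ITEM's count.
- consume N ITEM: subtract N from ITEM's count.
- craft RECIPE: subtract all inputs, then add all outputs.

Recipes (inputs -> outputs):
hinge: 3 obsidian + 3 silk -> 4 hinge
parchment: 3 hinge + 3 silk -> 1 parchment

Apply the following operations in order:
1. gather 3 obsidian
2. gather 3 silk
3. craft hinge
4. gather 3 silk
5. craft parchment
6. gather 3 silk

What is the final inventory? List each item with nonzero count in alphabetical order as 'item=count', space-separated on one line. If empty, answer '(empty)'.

After 1 (gather 3 obsidian): obsidian=3
After 2 (gather 3 silk): obsidian=3 silk=3
After 3 (craft hinge): hinge=4
After 4 (gather 3 silk): hinge=4 silk=3
After 5 (craft parchment): hinge=1 parchment=1
After 6 (gather 3 silk): hinge=1 parchment=1 silk=3

Answer: hinge=1 parchment=1 silk=3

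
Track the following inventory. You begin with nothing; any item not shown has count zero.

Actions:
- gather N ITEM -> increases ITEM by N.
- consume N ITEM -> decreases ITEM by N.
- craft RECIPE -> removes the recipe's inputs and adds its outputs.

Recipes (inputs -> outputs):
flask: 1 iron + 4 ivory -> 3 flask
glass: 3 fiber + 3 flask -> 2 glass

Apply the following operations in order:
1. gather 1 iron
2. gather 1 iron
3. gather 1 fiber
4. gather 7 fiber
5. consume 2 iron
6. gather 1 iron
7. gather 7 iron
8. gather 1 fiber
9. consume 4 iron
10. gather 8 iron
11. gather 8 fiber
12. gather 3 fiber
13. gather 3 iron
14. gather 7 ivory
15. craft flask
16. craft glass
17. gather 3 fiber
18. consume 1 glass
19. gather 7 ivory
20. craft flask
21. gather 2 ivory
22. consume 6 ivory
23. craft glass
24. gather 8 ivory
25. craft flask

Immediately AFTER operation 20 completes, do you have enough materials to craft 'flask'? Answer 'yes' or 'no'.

After 1 (gather 1 iron): iron=1
After 2 (gather 1 iron): iron=2
After 3 (gather 1 fiber): fiber=1 iron=2
After 4 (gather 7 fiber): fiber=8 iron=2
After 5 (consume 2 iron): fiber=8
After 6 (gather 1 iron): fiber=8 iron=1
After 7 (gather 7 iron): fiber=8 iron=8
After 8 (gather 1 fiber): fiber=9 iron=8
After 9 (consume 4 iron): fiber=9 iron=4
After 10 (gather 8 iron): fiber=9 iron=12
After 11 (gather 8 fiber): fiber=17 iron=12
After 12 (gather 3 fiber): fiber=20 iron=12
After 13 (gather 3 iron): fiber=20 iron=15
After 14 (gather 7 ivory): fiber=20 iron=15 ivory=7
After 15 (craft flask): fiber=20 flask=3 iron=14 ivory=3
After 16 (craft glass): fiber=17 glass=2 iron=14 ivory=3
After 17 (gather 3 fiber): fiber=20 glass=2 iron=14 ivory=3
After 18 (consume 1 glass): fiber=20 glass=1 iron=14 ivory=3
After 19 (gather 7 ivory): fiber=20 glass=1 iron=14 ivory=10
After 20 (craft flask): fiber=20 flask=3 glass=1 iron=13 ivory=6

Answer: yes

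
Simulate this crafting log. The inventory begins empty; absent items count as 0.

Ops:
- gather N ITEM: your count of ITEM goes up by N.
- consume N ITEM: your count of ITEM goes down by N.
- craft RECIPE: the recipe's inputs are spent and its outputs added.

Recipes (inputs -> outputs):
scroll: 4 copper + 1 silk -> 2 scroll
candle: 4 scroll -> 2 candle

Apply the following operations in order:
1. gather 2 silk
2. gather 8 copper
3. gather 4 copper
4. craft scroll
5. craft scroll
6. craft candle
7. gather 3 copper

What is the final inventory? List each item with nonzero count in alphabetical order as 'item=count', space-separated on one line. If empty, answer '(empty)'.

After 1 (gather 2 silk): silk=2
After 2 (gather 8 copper): copper=8 silk=2
After 3 (gather 4 copper): copper=12 silk=2
After 4 (craft scroll): copper=8 scroll=2 silk=1
After 5 (craft scroll): copper=4 scroll=4
After 6 (craft candle): candle=2 copper=4
After 7 (gather 3 copper): candle=2 copper=7

Answer: candle=2 copper=7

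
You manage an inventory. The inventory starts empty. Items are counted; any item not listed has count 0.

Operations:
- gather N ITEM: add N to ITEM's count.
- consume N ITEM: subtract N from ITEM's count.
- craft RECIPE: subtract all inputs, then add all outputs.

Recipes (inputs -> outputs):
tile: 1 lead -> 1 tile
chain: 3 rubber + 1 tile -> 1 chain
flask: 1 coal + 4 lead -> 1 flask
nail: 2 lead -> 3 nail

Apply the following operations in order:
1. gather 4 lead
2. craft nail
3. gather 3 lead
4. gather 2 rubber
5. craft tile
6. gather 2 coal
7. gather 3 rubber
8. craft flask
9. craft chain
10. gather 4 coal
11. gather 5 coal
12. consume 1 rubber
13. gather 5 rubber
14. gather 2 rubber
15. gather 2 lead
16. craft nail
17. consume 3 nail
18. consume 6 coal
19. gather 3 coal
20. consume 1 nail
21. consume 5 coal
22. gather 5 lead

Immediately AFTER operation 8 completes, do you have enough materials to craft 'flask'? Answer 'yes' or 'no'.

After 1 (gather 4 lead): lead=4
After 2 (craft nail): lead=2 nail=3
After 3 (gather 3 lead): lead=5 nail=3
After 4 (gather 2 rubber): lead=5 nail=3 rubber=2
After 5 (craft tile): lead=4 nail=3 rubber=2 tile=1
After 6 (gather 2 coal): coal=2 lead=4 nail=3 rubber=2 tile=1
After 7 (gather 3 rubber): coal=2 lead=4 nail=3 rubber=5 tile=1
After 8 (craft flask): coal=1 flask=1 nail=3 rubber=5 tile=1

Answer: no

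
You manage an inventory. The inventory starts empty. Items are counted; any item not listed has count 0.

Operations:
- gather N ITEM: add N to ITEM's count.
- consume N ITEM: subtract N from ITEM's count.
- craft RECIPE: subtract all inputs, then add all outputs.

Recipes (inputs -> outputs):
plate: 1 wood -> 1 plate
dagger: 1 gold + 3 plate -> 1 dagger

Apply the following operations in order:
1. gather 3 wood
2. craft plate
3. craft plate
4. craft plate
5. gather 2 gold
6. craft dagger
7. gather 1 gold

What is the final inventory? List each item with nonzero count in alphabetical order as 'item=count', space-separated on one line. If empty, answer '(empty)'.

Answer: dagger=1 gold=2

Derivation:
After 1 (gather 3 wood): wood=3
After 2 (craft plate): plate=1 wood=2
After 3 (craft plate): plate=2 wood=1
After 4 (craft plate): plate=3
After 5 (gather 2 gold): gold=2 plate=3
After 6 (craft dagger): dagger=1 gold=1
After 7 (gather 1 gold): dagger=1 gold=2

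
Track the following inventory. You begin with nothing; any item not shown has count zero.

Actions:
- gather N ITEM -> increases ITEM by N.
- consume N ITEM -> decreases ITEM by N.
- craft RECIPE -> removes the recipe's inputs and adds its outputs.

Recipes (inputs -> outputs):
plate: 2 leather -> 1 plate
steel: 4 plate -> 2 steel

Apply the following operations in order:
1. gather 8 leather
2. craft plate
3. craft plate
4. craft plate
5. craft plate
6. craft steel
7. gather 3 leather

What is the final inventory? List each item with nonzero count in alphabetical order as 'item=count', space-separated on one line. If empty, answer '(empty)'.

Answer: leather=3 steel=2

Derivation:
After 1 (gather 8 leather): leather=8
After 2 (craft plate): leather=6 plate=1
After 3 (craft plate): leather=4 plate=2
After 4 (craft plate): leather=2 plate=3
After 5 (craft plate): plate=4
After 6 (craft steel): steel=2
After 7 (gather 3 leather): leather=3 steel=2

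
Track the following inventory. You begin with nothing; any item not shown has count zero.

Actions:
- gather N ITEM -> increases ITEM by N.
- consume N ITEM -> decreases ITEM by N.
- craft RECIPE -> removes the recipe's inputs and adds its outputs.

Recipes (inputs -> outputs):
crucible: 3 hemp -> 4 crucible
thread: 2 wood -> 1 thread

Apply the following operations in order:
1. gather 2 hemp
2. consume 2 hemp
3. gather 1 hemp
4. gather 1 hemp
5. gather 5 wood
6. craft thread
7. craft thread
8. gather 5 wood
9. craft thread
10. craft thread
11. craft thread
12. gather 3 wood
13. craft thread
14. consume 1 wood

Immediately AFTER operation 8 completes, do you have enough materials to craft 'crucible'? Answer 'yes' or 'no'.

After 1 (gather 2 hemp): hemp=2
After 2 (consume 2 hemp): (empty)
After 3 (gather 1 hemp): hemp=1
After 4 (gather 1 hemp): hemp=2
After 5 (gather 5 wood): hemp=2 wood=5
After 6 (craft thread): hemp=2 thread=1 wood=3
After 7 (craft thread): hemp=2 thread=2 wood=1
After 8 (gather 5 wood): hemp=2 thread=2 wood=6

Answer: no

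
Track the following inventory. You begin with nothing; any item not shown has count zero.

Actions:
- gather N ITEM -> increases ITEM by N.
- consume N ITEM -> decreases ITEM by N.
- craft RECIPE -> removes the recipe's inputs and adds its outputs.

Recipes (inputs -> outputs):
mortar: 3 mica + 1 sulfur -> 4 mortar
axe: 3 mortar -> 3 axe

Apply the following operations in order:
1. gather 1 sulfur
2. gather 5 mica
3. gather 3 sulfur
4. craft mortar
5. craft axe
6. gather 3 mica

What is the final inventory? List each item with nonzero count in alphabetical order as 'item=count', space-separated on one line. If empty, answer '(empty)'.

After 1 (gather 1 sulfur): sulfur=1
After 2 (gather 5 mica): mica=5 sulfur=1
After 3 (gather 3 sulfur): mica=5 sulfur=4
After 4 (craft mortar): mica=2 mortar=4 sulfur=3
After 5 (craft axe): axe=3 mica=2 mortar=1 sulfur=3
After 6 (gather 3 mica): axe=3 mica=5 mortar=1 sulfur=3

Answer: axe=3 mica=5 mortar=1 sulfur=3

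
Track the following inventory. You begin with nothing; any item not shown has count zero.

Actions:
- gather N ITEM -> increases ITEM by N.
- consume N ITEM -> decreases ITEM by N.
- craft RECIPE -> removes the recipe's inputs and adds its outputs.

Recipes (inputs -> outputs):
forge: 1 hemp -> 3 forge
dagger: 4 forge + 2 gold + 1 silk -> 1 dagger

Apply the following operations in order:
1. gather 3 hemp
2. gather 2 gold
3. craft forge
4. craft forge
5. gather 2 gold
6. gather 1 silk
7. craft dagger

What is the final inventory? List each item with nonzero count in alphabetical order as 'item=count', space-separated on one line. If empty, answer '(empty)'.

After 1 (gather 3 hemp): hemp=3
After 2 (gather 2 gold): gold=2 hemp=3
After 3 (craft forge): forge=3 gold=2 hemp=2
After 4 (craft forge): forge=6 gold=2 hemp=1
After 5 (gather 2 gold): forge=6 gold=4 hemp=1
After 6 (gather 1 silk): forge=6 gold=4 hemp=1 silk=1
After 7 (craft dagger): dagger=1 forge=2 gold=2 hemp=1

Answer: dagger=1 forge=2 gold=2 hemp=1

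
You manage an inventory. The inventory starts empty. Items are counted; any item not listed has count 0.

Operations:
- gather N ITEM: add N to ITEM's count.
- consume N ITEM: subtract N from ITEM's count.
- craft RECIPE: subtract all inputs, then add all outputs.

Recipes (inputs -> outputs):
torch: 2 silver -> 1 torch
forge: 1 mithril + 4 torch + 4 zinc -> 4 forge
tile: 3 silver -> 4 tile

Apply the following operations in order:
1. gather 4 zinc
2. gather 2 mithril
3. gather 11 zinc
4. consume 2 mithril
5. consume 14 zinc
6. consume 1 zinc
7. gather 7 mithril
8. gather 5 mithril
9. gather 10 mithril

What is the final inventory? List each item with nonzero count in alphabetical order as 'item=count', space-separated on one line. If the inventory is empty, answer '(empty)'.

After 1 (gather 4 zinc): zinc=4
After 2 (gather 2 mithril): mithril=2 zinc=4
After 3 (gather 11 zinc): mithril=2 zinc=15
After 4 (consume 2 mithril): zinc=15
After 5 (consume 14 zinc): zinc=1
After 6 (consume 1 zinc): (empty)
After 7 (gather 7 mithril): mithril=7
After 8 (gather 5 mithril): mithril=12
After 9 (gather 10 mithril): mithril=22

Answer: mithril=22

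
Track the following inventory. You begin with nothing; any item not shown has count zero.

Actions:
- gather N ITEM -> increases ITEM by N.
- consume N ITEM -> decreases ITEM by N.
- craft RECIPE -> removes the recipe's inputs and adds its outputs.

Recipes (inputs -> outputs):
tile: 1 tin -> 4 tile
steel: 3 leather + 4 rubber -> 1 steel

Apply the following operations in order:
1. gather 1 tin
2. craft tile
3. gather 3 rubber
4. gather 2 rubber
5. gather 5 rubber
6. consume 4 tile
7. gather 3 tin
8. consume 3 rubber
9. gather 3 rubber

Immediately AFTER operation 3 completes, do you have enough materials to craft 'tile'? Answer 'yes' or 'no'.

Answer: no

Derivation:
After 1 (gather 1 tin): tin=1
After 2 (craft tile): tile=4
After 3 (gather 3 rubber): rubber=3 tile=4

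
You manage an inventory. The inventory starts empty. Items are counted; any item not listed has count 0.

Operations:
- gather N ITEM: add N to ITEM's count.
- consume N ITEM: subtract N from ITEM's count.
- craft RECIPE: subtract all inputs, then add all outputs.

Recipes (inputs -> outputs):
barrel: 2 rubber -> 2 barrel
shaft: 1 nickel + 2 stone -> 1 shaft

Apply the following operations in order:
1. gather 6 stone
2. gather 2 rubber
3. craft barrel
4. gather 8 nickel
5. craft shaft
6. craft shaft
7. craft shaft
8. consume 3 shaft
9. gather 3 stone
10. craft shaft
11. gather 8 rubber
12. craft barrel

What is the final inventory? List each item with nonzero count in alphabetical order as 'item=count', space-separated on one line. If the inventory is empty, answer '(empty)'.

After 1 (gather 6 stone): stone=6
After 2 (gather 2 rubber): rubber=2 stone=6
After 3 (craft barrel): barrel=2 stone=6
After 4 (gather 8 nickel): barrel=2 nickel=8 stone=6
After 5 (craft shaft): barrel=2 nickel=7 shaft=1 stone=4
After 6 (craft shaft): barrel=2 nickel=6 shaft=2 stone=2
After 7 (craft shaft): barrel=2 nickel=5 shaft=3
After 8 (consume 3 shaft): barrel=2 nickel=5
After 9 (gather 3 stone): barrel=2 nickel=5 stone=3
After 10 (craft shaft): barrel=2 nickel=4 shaft=1 stone=1
After 11 (gather 8 rubber): barrel=2 nickel=4 rubber=8 shaft=1 stone=1
After 12 (craft barrel): barrel=4 nickel=4 rubber=6 shaft=1 stone=1

Answer: barrel=4 nickel=4 rubber=6 shaft=1 stone=1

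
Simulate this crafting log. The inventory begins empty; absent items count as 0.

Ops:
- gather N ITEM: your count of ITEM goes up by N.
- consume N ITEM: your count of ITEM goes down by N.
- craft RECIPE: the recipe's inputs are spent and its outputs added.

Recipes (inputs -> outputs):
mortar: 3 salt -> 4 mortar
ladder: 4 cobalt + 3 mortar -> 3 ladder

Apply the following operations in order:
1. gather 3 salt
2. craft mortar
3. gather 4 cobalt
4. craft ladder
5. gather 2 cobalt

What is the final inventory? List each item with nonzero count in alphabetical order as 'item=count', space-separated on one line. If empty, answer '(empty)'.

After 1 (gather 3 salt): salt=3
After 2 (craft mortar): mortar=4
After 3 (gather 4 cobalt): cobalt=4 mortar=4
After 4 (craft ladder): ladder=3 mortar=1
After 5 (gather 2 cobalt): cobalt=2 ladder=3 mortar=1

Answer: cobalt=2 ladder=3 mortar=1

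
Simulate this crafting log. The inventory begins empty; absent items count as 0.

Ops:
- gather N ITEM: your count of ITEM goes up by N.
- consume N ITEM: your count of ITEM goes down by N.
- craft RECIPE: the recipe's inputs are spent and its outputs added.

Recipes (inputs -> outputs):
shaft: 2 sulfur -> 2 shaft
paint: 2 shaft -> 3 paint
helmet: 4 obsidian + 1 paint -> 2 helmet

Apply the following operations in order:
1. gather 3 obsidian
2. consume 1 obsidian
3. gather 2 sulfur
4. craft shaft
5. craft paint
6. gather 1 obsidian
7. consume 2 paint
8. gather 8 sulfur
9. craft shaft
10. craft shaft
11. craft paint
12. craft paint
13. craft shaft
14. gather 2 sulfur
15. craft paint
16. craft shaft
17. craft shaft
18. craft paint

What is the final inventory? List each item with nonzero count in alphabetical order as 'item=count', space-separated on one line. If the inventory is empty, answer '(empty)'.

After 1 (gather 3 obsidian): obsidian=3
After 2 (consume 1 obsidian): obsidian=2
After 3 (gather 2 sulfur): obsidian=2 sulfur=2
After 4 (craft shaft): obsidian=2 shaft=2
After 5 (craft paint): obsidian=2 paint=3
After 6 (gather 1 obsidian): obsidian=3 paint=3
After 7 (consume 2 paint): obsidian=3 paint=1
After 8 (gather 8 sulfur): obsidian=3 paint=1 sulfur=8
After 9 (craft shaft): obsidian=3 paint=1 shaft=2 sulfur=6
After 10 (craft shaft): obsidian=3 paint=1 shaft=4 sulfur=4
After 11 (craft paint): obsidian=3 paint=4 shaft=2 sulfur=4
After 12 (craft paint): obsidian=3 paint=7 sulfur=4
After 13 (craft shaft): obsidian=3 paint=7 shaft=2 sulfur=2
After 14 (gather 2 sulfur): obsidian=3 paint=7 shaft=2 sulfur=4
After 15 (craft paint): obsidian=3 paint=10 sulfur=4
After 16 (craft shaft): obsidian=3 paint=10 shaft=2 sulfur=2
After 17 (craft shaft): obsidian=3 paint=10 shaft=4
After 18 (craft paint): obsidian=3 paint=13 shaft=2

Answer: obsidian=3 paint=13 shaft=2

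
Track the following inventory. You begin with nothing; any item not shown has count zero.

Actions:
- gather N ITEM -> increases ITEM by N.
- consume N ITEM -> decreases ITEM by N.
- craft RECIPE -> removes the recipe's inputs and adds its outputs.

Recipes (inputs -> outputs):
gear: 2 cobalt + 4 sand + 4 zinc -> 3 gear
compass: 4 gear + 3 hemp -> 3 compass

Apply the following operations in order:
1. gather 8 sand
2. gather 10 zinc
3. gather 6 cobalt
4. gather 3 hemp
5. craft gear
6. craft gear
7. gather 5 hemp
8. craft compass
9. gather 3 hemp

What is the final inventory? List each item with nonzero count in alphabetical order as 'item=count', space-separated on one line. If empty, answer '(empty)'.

After 1 (gather 8 sand): sand=8
After 2 (gather 10 zinc): sand=8 zinc=10
After 3 (gather 6 cobalt): cobalt=6 sand=8 zinc=10
After 4 (gather 3 hemp): cobalt=6 hemp=3 sand=8 zinc=10
After 5 (craft gear): cobalt=4 gear=3 hemp=3 sand=4 zinc=6
After 6 (craft gear): cobalt=2 gear=6 hemp=3 zinc=2
After 7 (gather 5 hemp): cobalt=2 gear=6 hemp=8 zinc=2
After 8 (craft compass): cobalt=2 compass=3 gear=2 hemp=5 zinc=2
After 9 (gather 3 hemp): cobalt=2 compass=3 gear=2 hemp=8 zinc=2

Answer: cobalt=2 compass=3 gear=2 hemp=8 zinc=2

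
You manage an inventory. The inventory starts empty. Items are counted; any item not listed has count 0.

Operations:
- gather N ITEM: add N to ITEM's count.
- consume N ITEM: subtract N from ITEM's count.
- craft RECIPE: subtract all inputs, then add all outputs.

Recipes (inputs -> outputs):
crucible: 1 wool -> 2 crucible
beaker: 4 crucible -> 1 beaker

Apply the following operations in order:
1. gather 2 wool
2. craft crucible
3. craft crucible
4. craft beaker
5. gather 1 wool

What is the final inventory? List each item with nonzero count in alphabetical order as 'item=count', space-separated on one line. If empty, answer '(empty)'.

Answer: beaker=1 wool=1

Derivation:
After 1 (gather 2 wool): wool=2
After 2 (craft crucible): crucible=2 wool=1
After 3 (craft crucible): crucible=4
After 4 (craft beaker): beaker=1
After 5 (gather 1 wool): beaker=1 wool=1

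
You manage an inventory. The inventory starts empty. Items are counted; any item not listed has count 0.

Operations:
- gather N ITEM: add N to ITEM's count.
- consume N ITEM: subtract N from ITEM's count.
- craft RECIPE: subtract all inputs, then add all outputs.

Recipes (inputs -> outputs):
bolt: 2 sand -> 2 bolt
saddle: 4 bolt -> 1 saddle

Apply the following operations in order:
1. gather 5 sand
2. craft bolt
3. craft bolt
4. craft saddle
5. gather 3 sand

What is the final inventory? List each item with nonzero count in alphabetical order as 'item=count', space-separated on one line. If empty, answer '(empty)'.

After 1 (gather 5 sand): sand=5
After 2 (craft bolt): bolt=2 sand=3
After 3 (craft bolt): bolt=4 sand=1
After 4 (craft saddle): saddle=1 sand=1
After 5 (gather 3 sand): saddle=1 sand=4

Answer: saddle=1 sand=4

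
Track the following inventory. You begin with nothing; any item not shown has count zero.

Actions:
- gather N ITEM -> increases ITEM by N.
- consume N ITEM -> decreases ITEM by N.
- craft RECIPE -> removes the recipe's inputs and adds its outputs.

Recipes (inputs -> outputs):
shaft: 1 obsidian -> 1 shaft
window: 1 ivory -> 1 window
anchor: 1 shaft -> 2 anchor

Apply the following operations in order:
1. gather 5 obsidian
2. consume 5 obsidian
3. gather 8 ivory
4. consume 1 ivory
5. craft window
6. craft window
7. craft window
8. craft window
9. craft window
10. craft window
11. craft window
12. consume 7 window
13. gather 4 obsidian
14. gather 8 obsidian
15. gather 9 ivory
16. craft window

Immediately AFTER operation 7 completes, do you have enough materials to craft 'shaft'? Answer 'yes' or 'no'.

Answer: no

Derivation:
After 1 (gather 5 obsidian): obsidian=5
After 2 (consume 5 obsidian): (empty)
After 3 (gather 8 ivory): ivory=8
After 4 (consume 1 ivory): ivory=7
After 5 (craft window): ivory=6 window=1
After 6 (craft window): ivory=5 window=2
After 7 (craft window): ivory=4 window=3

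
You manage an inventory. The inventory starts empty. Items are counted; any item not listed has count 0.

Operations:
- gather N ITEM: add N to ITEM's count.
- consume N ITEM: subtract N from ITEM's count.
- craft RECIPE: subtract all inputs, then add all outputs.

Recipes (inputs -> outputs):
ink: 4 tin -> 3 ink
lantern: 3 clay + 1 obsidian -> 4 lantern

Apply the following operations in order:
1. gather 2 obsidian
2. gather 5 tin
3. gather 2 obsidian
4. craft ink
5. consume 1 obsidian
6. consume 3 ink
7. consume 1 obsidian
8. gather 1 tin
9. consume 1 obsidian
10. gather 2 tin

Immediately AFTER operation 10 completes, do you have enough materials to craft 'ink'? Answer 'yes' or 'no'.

Answer: yes

Derivation:
After 1 (gather 2 obsidian): obsidian=2
After 2 (gather 5 tin): obsidian=2 tin=5
After 3 (gather 2 obsidian): obsidian=4 tin=5
After 4 (craft ink): ink=3 obsidian=4 tin=1
After 5 (consume 1 obsidian): ink=3 obsidian=3 tin=1
After 6 (consume 3 ink): obsidian=3 tin=1
After 7 (consume 1 obsidian): obsidian=2 tin=1
After 8 (gather 1 tin): obsidian=2 tin=2
After 9 (consume 1 obsidian): obsidian=1 tin=2
After 10 (gather 2 tin): obsidian=1 tin=4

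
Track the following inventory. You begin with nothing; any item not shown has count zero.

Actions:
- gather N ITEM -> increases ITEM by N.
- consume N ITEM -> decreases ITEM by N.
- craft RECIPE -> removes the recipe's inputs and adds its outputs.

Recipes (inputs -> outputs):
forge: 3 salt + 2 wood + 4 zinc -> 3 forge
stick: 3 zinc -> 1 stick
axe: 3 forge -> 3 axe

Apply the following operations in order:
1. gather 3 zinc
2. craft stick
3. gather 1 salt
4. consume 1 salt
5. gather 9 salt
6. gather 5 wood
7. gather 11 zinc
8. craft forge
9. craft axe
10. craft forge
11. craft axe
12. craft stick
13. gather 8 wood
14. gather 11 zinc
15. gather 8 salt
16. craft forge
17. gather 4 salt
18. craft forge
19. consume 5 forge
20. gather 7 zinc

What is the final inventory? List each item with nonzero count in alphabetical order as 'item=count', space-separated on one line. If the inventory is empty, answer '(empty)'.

After 1 (gather 3 zinc): zinc=3
After 2 (craft stick): stick=1
After 3 (gather 1 salt): salt=1 stick=1
After 4 (consume 1 salt): stick=1
After 5 (gather 9 salt): salt=9 stick=1
After 6 (gather 5 wood): salt=9 stick=1 wood=5
After 7 (gather 11 zinc): salt=9 stick=1 wood=5 zinc=11
After 8 (craft forge): forge=3 salt=6 stick=1 wood=3 zinc=7
After 9 (craft axe): axe=3 salt=6 stick=1 wood=3 zinc=7
After 10 (craft forge): axe=3 forge=3 salt=3 stick=1 wood=1 zinc=3
After 11 (craft axe): axe=6 salt=3 stick=1 wood=1 zinc=3
After 12 (craft stick): axe=6 salt=3 stick=2 wood=1
After 13 (gather 8 wood): axe=6 salt=3 stick=2 wood=9
After 14 (gather 11 zinc): axe=6 salt=3 stick=2 wood=9 zinc=11
After 15 (gather 8 salt): axe=6 salt=11 stick=2 wood=9 zinc=11
After 16 (craft forge): axe=6 forge=3 salt=8 stick=2 wood=7 zinc=7
After 17 (gather 4 salt): axe=6 forge=3 salt=12 stick=2 wood=7 zinc=7
After 18 (craft forge): axe=6 forge=6 salt=9 stick=2 wood=5 zinc=3
After 19 (consume 5 forge): axe=6 forge=1 salt=9 stick=2 wood=5 zinc=3
After 20 (gather 7 zinc): axe=6 forge=1 salt=9 stick=2 wood=5 zinc=10

Answer: axe=6 forge=1 salt=9 stick=2 wood=5 zinc=10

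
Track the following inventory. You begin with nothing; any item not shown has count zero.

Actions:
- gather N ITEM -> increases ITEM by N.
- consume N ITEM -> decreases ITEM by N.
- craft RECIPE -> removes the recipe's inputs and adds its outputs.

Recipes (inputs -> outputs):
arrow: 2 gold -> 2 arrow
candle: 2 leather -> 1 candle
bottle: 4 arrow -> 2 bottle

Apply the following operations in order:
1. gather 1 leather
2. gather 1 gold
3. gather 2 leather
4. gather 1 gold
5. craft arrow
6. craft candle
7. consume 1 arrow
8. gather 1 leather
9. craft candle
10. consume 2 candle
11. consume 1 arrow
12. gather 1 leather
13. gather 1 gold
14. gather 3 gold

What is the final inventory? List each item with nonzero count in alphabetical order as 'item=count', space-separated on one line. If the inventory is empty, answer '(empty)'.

After 1 (gather 1 leather): leather=1
After 2 (gather 1 gold): gold=1 leather=1
After 3 (gather 2 leather): gold=1 leather=3
After 4 (gather 1 gold): gold=2 leather=3
After 5 (craft arrow): arrow=2 leather=3
After 6 (craft candle): arrow=2 candle=1 leather=1
After 7 (consume 1 arrow): arrow=1 candle=1 leather=1
After 8 (gather 1 leather): arrow=1 candle=1 leather=2
After 9 (craft candle): arrow=1 candle=2
After 10 (consume 2 candle): arrow=1
After 11 (consume 1 arrow): (empty)
After 12 (gather 1 leather): leather=1
After 13 (gather 1 gold): gold=1 leather=1
After 14 (gather 3 gold): gold=4 leather=1

Answer: gold=4 leather=1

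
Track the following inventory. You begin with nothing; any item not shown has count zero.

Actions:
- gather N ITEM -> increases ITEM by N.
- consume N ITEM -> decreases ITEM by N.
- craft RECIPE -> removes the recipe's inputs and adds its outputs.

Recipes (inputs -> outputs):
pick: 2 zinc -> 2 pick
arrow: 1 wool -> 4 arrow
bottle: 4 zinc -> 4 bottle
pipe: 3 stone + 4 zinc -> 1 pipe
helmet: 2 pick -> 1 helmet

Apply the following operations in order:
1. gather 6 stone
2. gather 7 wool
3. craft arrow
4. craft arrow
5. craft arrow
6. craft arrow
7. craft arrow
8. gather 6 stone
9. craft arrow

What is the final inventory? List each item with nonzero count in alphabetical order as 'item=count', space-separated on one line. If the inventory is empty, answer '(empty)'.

Answer: arrow=24 stone=12 wool=1

Derivation:
After 1 (gather 6 stone): stone=6
After 2 (gather 7 wool): stone=6 wool=7
After 3 (craft arrow): arrow=4 stone=6 wool=6
After 4 (craft arrow): arrow=8 stone=6 wool=5
After 5 (craft arrow): arrow=12 stone=6 wool=4
After 6 (craft arrow): arrow=16 stone=6 wool=3
After 7 (craft arrow): arrow=20 stone=6 wool=2
After 8 (gather 6 stone): arrow=20 stone=12 wool=2
After 9 (craft arrow): arrow=24 stone=12 wool=1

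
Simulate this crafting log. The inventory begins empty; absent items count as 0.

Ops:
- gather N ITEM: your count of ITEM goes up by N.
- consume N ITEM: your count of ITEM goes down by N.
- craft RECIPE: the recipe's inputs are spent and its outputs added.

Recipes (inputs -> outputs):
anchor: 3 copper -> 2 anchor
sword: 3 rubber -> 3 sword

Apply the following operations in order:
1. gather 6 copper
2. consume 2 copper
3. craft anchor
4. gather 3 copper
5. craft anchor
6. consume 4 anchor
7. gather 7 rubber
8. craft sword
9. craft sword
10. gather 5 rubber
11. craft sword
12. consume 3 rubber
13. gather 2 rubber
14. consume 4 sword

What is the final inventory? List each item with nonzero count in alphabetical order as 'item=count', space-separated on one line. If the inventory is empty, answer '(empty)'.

After 1 (gather 6 copper): copper=6
After 2 (consume 2 copper): copper=4
After 3 (craft anchor): anchor=2 copper=1
After 4 (gather 3 copper): anchor=2 copper=4
After 5 (craft anchor): anchor=4 copper=1
After 6 (consume 4 anchor): copper=1
After 7 (gather 7 rubber): copper=1 rubber=7
After 8 (craft sword): copper=1 rubber=4 sword=3
After 9 (craft sword): copper=1 rubber=1 sword=6
After 10 (gather 5 rubber): copper=1 rubber=6 sword=6
After 11 (craft sword): copper=1 rubber=3 sword=9
After 12 (consume 3 rubber): copper=1 sword=9
After 13 (gather 2 rubber): copper=1 rubber=2 sword=9
After 14 (consume 4 sword): copper=1 rubber=2 sword=5

Answer: copper=1 rubber=2 sword=5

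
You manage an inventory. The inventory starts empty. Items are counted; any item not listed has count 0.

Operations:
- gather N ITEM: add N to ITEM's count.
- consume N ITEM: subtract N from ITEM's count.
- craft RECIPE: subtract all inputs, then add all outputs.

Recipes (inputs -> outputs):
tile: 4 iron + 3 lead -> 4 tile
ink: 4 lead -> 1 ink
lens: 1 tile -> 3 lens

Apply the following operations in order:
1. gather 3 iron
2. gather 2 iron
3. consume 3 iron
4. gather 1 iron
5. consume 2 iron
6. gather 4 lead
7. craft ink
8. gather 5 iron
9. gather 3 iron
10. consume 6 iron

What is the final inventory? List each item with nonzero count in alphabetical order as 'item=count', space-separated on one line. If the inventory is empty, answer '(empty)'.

After 1 (gather 3 iron): iron=3
After 2 (gather 2 iron): iron=5
After 3 (consume 3 iron): iron=2
After 4 (gather 1 iron): iron=3
After 5 (consume 2 iron): iron=1
After 6 (gather 4 lead): iron=1 lead=4
After 7 (craft ink): ink=1 iron=1
After 8 (gather 5 iron): ink=1 iron=6
After 9 (gather 3 iron): ink=1 iron=9
After 10 (consume 6 iron): ink=1 iron=3

Answer: ink=1 iron=3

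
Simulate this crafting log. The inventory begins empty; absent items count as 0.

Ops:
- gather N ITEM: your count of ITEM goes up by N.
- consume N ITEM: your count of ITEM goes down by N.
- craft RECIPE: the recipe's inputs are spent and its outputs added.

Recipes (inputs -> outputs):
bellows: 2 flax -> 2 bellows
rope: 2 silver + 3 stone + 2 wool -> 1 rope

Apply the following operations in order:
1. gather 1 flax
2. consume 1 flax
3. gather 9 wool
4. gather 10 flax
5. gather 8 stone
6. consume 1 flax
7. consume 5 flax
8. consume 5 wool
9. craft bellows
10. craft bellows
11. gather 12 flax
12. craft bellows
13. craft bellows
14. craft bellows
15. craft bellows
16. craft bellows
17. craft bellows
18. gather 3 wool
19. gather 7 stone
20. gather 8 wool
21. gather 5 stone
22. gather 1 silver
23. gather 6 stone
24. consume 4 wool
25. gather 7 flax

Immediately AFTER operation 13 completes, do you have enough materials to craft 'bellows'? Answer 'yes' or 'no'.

Answer: yes

Derivation:
After 1 (gather 1 flax): flax=1
After 2 (consume 1 flax): (empty)
After 3 (gather 9 wool): wool=9
After 4 (gather 10 flax): flax=10 wool=9
After 5 (gather 8 stone): flax=10 stone=8 wool=9
After 6 (consume 1 flax): flax=9 stone=8 wool=9
After 7 (consume 5 flax): flax=4 stone=8 wool=9
After 8 (consume 5 wool): flax=4 stone=8 wool=4
After 9 (craft bellows): bellows=2 flax=2 stone=8 wool=4
After 10 (craft bellows): bellows=4 stone=8 wool=4
After 11 (gather 12 flax): bellows=4 flax=12 stone=8 wool=4
After 12 (craft bellows): bellows=6 flax=10 stone=8 wool=4
After 13 (craft bellows): bellows=8 flax=8 stone=8 wool=4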